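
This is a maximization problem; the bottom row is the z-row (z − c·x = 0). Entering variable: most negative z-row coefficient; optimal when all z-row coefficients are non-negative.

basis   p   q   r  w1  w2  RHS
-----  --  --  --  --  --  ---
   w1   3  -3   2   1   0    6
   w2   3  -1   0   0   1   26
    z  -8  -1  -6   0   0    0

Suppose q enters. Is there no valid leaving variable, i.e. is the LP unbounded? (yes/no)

yes

Every constraint-row entry in column q is ≤ 0, so increasing q is unbounded.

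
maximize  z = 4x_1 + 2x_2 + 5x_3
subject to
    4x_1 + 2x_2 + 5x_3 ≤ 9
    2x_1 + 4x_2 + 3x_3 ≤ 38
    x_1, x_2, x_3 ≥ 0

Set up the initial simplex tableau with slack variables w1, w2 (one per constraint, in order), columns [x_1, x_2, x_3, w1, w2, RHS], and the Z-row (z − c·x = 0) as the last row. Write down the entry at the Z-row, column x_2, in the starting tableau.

-2

The Z-row carries the negated objective coefficients: the x_2 entry is -2.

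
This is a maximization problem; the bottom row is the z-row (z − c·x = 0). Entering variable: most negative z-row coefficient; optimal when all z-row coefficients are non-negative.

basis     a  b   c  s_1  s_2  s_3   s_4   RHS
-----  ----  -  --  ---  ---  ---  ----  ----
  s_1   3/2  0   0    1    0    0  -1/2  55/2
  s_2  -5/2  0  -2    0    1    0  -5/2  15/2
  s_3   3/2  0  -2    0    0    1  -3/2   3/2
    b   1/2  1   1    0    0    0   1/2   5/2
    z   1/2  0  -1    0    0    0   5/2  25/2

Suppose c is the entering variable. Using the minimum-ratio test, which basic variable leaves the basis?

b

Column c entries and ratios — s_1: 0 ≤ 0, skip; s_2: -2 ≤ 0, skip; s_3: -2 ≤ 0, skip; b: (5/2)/1 = 5/2.
Smallest ratio is 5/2 in the row of b, so b leaves.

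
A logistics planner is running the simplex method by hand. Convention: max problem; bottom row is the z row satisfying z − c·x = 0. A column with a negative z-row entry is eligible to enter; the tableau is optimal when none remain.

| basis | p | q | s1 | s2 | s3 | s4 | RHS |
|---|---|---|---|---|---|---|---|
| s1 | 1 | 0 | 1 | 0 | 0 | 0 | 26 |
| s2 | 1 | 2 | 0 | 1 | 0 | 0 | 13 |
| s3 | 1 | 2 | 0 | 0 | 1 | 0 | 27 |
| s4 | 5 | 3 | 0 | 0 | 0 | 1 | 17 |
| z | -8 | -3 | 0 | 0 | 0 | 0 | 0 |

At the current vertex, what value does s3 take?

s3 is basic (row 3); its value is the RHS of that row, 27.

27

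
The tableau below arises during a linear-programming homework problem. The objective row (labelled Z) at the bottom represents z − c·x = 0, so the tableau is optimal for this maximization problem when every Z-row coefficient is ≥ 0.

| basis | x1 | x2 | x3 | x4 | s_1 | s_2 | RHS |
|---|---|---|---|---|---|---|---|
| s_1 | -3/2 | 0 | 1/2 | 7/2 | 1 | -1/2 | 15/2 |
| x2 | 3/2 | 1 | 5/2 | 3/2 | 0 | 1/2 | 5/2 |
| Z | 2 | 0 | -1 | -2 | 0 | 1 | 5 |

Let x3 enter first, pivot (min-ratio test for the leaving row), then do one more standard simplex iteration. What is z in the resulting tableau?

25/3

Ratio test on column x3 — row 1: (15/2)/(1/2) = 15; row 2: (5/2)/(5/2) = 1. Minimum is 1 at row 2 (x2 leaves); pivot element 5/2.
Pivot on row 2; the Z-row RHS becomes 5 − (-1)·1 = 6.
Next entering variable (most negative Z-row entry -7/5): x4.
Ratio test on column x4 — row 1: 7/(16/5) = 35/16; row 2: 1/(3/5) = 5/3. Minimum is 5/3 at row 2 (x3 leaves); pivot element 3/5.
After the second pivot the Z-row RHS is 6 − (-7/5)·(5/3) = 25/3.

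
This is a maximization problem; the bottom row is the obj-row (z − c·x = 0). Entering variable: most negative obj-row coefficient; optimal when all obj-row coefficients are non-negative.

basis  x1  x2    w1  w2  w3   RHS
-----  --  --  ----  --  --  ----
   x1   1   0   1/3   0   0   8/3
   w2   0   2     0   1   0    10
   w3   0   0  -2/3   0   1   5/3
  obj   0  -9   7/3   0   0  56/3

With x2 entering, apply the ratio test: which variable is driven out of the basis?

w2

Column x2 entries and ratios — x1: 0 ≤ 0, skip; w2: 10/2 = 5; w3: 0 ≤ 0, skip.
Smallest ratio is 5 in the row of w2, so w2 leaves.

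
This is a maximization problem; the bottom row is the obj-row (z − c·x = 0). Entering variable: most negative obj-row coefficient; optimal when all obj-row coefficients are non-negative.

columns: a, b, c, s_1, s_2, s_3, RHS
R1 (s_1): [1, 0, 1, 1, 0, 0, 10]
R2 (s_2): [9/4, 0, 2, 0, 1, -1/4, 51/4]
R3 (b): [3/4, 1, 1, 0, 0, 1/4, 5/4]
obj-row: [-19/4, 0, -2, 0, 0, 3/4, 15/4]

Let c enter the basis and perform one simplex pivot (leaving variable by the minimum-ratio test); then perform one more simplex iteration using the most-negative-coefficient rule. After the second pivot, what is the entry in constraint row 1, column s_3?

Ratio test on column c — row 1: 10/1 = 10; row 2: (51/4)/2 = 51/8; row 3: (5/4)/1 = 5/4. Minimum is 5/4 at row 3 (b leaves); pivot element 1.
Divide row 3 by 1; eliminate column c from the other rows.
Second iteration: most negative obj-row entry is -13/4 in column a, so a enters.
Ratio test on column a — row 1: (35/4)/(1/4) = 35; row 2: (41/4)/(3/4) = 41/3; row 3: (5/4)/(3/4) = 5/3. Minimum is 5/3 at row 3 (c leaves); pivot element 3/4.
Divide row 3 by 3/4; eliminate column a from the other rows.
After both pivots, the entry at constraint row 1, column s_3 is -1/3.

-1/3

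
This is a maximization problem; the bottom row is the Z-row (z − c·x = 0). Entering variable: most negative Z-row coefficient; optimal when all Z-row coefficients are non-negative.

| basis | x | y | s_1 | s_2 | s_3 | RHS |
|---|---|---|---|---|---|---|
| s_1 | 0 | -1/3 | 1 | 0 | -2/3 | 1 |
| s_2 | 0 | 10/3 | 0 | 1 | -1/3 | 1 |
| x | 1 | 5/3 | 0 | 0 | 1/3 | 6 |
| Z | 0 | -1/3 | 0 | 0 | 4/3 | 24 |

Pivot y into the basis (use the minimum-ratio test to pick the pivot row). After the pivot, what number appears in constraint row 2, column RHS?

3/10

Ratio test on column y — row 1: entry -1/3 ≤ 0; row 2: 1/(10/3) = 3/10; row 3: 6/(5/3) = 18/5. Minimum is 3/10 at row 2 (s_2 leaves); pivot element 10/3.
Divide row 2 by 10/3; eliminate column y from the other rows.
In the new row 2, the RHS entry is the old entry divided by the pivot: 1/(10/3) = 3/10.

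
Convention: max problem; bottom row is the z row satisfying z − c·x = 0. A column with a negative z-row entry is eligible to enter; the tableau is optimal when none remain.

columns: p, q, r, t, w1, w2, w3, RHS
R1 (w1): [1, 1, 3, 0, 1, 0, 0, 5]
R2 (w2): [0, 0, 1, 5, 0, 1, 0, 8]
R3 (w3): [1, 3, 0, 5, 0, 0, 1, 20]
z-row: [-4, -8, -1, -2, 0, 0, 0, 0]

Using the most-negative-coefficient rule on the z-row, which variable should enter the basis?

Negative z-row entries: p: -4, q: -8, r: -1, t: -2.
The most negative is -8 in column q, so q enters.

q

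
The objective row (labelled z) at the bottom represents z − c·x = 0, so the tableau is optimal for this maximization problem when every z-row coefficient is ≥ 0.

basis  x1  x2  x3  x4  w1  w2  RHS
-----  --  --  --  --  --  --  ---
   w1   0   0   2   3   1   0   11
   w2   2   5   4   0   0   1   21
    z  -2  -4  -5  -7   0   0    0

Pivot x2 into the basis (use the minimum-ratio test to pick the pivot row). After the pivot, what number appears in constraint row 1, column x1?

0

Ratio test on column x2 — row 1: entry 0 ≤ 0; row 2: 21/5 = 21/5. Minimum is 21/5 at row 2 (w2 leaves); pivot element 5.
Divide row 2 by 5; eliminate column x2 from the other rows.
Row 1 update in column x1: 0 − 0·(2/5) = 0.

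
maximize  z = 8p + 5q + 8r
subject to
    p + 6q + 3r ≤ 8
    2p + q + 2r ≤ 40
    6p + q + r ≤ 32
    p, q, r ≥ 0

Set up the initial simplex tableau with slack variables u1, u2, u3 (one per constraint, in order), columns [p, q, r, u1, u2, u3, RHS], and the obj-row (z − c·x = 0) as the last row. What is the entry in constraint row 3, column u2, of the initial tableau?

Slack u2 belongs to constraint 2; its column is the unit vector e_2, so the entry in row 3 is 0.

0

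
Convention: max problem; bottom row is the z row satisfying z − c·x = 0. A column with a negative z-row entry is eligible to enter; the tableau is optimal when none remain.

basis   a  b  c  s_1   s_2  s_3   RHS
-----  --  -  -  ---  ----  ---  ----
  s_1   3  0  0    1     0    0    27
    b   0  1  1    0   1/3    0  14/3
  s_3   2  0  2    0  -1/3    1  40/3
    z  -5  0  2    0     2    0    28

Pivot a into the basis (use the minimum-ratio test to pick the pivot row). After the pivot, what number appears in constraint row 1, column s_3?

-3/2

Ratio test on column a — row 1: 27/3 = 9; row 2: entry 0 ≤ 0; row 3: (40/3)/2 = 20/3. Minimum is 20/3 at row 3 (s_3 leaves); pivot element 2.
Divide row 3 by 2; eliminate column a from the other rows.
Row 1 update in column s_3: 0 − 3·(1/2) = -3/2.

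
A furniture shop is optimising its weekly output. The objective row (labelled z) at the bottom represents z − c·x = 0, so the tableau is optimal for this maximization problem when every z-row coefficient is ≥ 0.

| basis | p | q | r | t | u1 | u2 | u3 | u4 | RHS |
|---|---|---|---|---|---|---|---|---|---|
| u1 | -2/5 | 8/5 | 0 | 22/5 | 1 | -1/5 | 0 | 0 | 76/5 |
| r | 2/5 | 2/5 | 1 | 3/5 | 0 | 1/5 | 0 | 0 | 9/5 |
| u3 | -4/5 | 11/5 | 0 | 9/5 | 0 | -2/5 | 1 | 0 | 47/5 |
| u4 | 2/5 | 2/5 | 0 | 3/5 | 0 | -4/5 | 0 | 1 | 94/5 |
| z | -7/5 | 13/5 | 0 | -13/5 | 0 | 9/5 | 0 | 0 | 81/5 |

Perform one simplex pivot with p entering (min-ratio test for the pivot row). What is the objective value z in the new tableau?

45/2

Ratio test on column p — row 1: entry -2/5 ≤ 0; row 2: (9/5)/(2/5) = 9/2; row 3: entry -4/5 ≤ 0; row 4: (94/5)/(2/5) = 47. Minimum is 9/2 at row 2 (r leaves); pivot element 2/5.
Pivot on row 2; the z-row RHS becomes 81/5 − (-7/5)·(9/2) = 45/2.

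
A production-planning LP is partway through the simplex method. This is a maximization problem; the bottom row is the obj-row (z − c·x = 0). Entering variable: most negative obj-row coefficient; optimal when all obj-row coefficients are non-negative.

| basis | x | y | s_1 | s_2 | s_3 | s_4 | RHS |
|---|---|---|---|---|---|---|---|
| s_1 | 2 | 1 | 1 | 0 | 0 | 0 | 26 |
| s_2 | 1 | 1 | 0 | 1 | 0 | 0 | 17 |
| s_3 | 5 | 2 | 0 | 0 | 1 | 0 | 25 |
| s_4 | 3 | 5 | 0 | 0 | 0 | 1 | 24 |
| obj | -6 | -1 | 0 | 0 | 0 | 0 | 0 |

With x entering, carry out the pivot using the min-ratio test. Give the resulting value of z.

Ratio test on column x — row 1: 26/2 = 13; row 2: 17/1 = 17; row 3: 25/5 = 5; row 4: 24/3 = 8. Minimum is 5 at row 3 (s_3 leaves); pivot element 5.
Pivot on row 3; the obj-row RHS becomes 0 − (-6)·5 = 30.

30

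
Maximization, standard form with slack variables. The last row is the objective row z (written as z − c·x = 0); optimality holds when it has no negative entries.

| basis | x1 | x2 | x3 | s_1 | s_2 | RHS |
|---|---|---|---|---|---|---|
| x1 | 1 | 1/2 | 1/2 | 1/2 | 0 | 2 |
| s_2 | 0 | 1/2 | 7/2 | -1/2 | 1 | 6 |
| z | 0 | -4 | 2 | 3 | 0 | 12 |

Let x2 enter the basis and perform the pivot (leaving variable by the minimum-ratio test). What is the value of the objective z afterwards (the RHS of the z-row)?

28

Ratio test on column x2 — row 1: 2/(1/2) = 4; row 2: 6/(1/2) = 12. Minimum is 4 at row 1 (x1 leaves); pivot element 1/2.
Pivot on row 1; the z-row RHS becomes 12 − (-4)·4 = 28.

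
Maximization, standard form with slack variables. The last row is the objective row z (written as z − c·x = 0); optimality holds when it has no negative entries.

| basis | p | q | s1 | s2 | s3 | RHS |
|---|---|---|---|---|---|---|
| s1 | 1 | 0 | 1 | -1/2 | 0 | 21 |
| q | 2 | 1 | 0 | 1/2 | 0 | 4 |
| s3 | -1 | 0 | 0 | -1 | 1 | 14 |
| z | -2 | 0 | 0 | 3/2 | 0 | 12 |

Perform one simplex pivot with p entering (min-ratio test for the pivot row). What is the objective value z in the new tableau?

Ratio test on column p — row 1: 21/1 = 21; row 2: 4/2 = 2; row 3: entry -1 ≤ 0. Minimum is 2 at row 2 (q leaves); pivot element 2.
Pivot on row 2; the z-row RHS becomes 12 − (-2)·2 = 16.

16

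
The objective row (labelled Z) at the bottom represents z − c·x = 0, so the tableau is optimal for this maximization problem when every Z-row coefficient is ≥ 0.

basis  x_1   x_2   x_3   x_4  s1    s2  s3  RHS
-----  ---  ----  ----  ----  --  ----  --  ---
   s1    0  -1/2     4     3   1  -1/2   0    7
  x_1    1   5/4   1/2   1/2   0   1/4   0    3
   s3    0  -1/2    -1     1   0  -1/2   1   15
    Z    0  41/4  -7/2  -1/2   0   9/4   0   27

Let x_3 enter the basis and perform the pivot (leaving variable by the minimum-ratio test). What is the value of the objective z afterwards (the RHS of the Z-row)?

265/8

Ratio test on column x_3 — row 1: 7/4 = 7/4; row 2: 3/(1/2) = 6; row 3: entry -1 ≤ 0. Minimum is 7/4 at row 1 (s1 leaves); pivot element 4.
Pivot on row 1; the Z-row RHS becomes 27 − (-7/2)·(7/4) = 265/8.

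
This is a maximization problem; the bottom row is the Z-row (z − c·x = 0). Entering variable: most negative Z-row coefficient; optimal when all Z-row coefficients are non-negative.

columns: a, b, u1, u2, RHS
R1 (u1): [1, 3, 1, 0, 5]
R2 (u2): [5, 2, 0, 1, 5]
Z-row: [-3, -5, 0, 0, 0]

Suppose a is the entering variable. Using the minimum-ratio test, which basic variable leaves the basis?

u2

Column a entries and ratios — u1: 5/1 = 5; u2: 5/5 = 1.
Smallest ratio is 1 in the row of u2, so u2 leaves.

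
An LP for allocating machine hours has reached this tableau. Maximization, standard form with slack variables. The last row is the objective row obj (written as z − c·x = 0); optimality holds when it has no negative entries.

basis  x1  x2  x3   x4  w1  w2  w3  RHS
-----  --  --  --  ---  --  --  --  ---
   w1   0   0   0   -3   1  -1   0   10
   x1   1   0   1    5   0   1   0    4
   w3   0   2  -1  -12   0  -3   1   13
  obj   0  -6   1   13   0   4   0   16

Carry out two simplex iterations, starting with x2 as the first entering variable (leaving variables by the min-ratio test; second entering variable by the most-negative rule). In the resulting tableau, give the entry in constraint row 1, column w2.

-2/5

Ratio test on column x2 — row 1: entry 0 ≤ 0; row 2: entry 0 ≤ 0; row 3: 13/2 = 13/2. Minimum is 13/2 at row 3 (w3 leaves); pivot element 2.
Divide row 3 by 2; eliminate column x2 from the other rows.
Second iteration: most negative obj-row entry is -23 in column x4, so x4 enters.
Ratio test on column x4 — row 1: entry -3 ≤ 0; row 2: 4/5 = 4/5; row 3: entry -6 ≤ 0. Minimum is 4/5 at row 2 (x1 leaves); pivot element 5.
Divide row 2 by 5; eliminate column x4 from the other rows.
After both pivots, the entry at constraint row 1, column w2 is -2/5.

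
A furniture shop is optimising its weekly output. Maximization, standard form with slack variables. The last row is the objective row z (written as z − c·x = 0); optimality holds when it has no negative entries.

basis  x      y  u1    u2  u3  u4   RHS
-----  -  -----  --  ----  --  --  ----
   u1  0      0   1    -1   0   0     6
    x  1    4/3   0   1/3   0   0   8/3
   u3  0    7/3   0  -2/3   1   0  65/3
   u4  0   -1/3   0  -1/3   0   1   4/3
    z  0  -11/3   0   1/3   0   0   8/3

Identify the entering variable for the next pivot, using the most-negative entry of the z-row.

Negative z-row entries: y: -11/3.
The most negative is -11/3 in column y, so y enters.

y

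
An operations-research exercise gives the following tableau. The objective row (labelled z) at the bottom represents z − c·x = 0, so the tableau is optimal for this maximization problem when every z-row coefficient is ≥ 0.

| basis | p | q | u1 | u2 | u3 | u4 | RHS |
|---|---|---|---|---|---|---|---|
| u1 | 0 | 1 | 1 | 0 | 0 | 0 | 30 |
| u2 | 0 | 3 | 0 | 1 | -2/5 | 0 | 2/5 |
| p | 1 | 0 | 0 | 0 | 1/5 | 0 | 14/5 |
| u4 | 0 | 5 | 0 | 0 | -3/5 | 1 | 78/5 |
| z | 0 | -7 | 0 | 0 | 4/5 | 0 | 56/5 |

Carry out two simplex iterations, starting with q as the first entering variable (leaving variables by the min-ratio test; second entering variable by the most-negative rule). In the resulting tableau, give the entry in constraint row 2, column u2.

1/3

Ratio test on column q — row 1: 30/1 = 30; row 2: (2/5)/3 = 2/15; row 3: entry 0 ≤ 0; row 4: (78/5)/5 = 78/25. Minimum is 2/15 at row 2 (u2 leaves); pivot element 3.
Divide row 2 by 3; eliminate column q from the other rows.
Second iteration: most negative z-row entry is -2/15 in column u3, so u3 enters.
Ratio test on column u3 — row 1: (448/15)/(2/15) = 224; row 2: entry -2/15 ≤ 0; row 3: (14/5)/(1/5) = 14; row 4: (224/15)/(1/15) = 224. Minimum is 14 at row 3 (p leaves); pivot element 1/5.
Divide row 3 by 1/5; eliminate column u3 from the other rows.
After both pivots, the entry at constraint row 2, column u2 is 1/3.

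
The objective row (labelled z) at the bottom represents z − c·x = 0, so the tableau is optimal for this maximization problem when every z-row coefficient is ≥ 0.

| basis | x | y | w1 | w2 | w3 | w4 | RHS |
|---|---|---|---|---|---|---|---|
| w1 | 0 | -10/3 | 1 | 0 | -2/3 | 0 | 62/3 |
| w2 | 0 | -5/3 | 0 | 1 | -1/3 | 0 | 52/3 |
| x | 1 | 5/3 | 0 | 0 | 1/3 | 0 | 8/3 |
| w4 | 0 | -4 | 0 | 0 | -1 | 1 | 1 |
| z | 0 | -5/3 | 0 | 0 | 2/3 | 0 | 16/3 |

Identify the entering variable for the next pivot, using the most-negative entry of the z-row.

y

Negative z-row entries: y: -5/3.
The most negative is -5/3 in column y, so y enters.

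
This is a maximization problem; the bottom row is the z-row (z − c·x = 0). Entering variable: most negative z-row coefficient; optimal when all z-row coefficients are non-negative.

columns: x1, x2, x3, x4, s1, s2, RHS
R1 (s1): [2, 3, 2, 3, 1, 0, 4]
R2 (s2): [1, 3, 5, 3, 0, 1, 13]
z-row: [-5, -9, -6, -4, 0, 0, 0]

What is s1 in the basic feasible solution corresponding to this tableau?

s1 is basic (row 1); its value is the RHS of that row, 4.

4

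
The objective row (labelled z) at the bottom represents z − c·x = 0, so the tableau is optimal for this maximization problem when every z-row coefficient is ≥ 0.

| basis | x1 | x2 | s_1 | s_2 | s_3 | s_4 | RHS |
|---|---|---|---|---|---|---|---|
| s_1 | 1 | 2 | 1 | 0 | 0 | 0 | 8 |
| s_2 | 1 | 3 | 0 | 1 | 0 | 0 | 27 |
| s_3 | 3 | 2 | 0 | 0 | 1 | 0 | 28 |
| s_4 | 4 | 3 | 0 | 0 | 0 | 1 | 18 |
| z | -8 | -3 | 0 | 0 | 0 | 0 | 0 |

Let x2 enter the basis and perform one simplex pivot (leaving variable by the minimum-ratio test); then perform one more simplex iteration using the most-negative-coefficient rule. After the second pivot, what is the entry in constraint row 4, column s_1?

Ratio test on column x2 — row 1: 8/2 = 4; row 2: 27/3 = 9; row 3: 28/2 = 14; row 4: 18/3 = 6. Minimum is 4 at row 1 (s_1 leaves); pivot element 2.
Divide row 1 by 2; eliminate column x2 from the other rows.
Second iteration: most negative z-row entry is -13/2 in column x1, so x1 enters.
Ratio test on column x1 — row 1: 4/(1/2) = 8; row 2: entry -1/2 ≤ 0; row 3: 20/2 = 10; row 4: 6/(5/2) = 12/5. Minimum is 12/5 at row 4 (s_4 leaves); pivot element 5/2.
Divide row 4 by 5/2; eliminate column x1 from the other rows.
After both pivots, the entry at constraint row 4, column s_1 is -3/5.

-3/5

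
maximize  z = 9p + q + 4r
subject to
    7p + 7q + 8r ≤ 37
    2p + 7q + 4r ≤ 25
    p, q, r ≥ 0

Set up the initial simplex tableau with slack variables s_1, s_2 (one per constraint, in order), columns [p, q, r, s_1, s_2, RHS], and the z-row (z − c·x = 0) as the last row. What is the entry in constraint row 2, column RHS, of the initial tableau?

25

The RHS of constraint 2 is b_2 = 25.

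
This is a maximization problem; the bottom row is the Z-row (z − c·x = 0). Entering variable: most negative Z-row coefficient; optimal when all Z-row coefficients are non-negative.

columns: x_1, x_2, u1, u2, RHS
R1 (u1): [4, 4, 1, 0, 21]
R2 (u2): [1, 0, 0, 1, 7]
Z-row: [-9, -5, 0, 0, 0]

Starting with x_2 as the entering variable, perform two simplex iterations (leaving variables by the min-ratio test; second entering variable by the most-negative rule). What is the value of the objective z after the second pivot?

189/4

Ratio test on column x_2 — row 1: 21/4 = 21/4; row 2: entry 0 ≤ 0. Minimum is 21/4 at row 1 (u1 leaves); pivot element 4.
Pivot on row 1; the Z-row RHS becomes 0 − (-5)·(21/4) = 105/4.
Next entering variable (most negative Z-row entry -4): x_1.
Ratio test on column x_1 — row 1: (21/4)/1 = 21/4; row 2: 7/1 = 7. Minimum is 21/4 at row 1 (x_2 leaves); pivot element 1.
After the second pivot the Z-row RHS is 105/4 − (-4)·(21/4) = 189/4.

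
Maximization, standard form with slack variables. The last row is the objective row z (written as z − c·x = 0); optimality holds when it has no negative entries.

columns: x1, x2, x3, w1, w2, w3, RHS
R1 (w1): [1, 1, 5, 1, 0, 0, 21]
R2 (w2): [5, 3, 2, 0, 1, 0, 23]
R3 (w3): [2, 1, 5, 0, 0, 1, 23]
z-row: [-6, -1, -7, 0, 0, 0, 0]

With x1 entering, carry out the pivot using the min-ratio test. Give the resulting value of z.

Ratio test on column x1 — row 1: 21/1 = 21; row 2: 23/5 = 23/5; row 3: 23/2 = 23/2. Minimum is 23/5 at row 2 (w2 leaves); pivot element 5.
Pivot on row 2; the z-row RHS becomes 0 − (-6)·(23/5) = 138/5.

138/5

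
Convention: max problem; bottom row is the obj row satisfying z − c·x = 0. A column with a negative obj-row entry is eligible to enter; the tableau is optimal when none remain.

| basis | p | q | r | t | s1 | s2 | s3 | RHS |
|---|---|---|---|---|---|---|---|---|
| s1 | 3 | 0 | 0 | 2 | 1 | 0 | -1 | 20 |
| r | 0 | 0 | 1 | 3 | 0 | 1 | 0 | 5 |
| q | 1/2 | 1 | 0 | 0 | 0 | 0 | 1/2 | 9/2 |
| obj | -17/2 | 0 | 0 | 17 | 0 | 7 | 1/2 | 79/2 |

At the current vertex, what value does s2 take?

s2 is not in the basis, so in the current basic feasible solution s2 = 0.

0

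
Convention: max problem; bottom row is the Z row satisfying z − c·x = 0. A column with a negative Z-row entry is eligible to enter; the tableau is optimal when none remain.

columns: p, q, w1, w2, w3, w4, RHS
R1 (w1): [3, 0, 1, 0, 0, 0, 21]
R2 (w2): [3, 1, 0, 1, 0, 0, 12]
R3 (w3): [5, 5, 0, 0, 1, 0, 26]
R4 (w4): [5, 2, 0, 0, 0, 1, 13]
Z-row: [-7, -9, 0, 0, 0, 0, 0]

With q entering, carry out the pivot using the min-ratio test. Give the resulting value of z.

234/5

Ratio test on column q — row 1: entry 0 ≤ 0; row 2: 12/1 = 12; row 3: 26/5 = 26/5; row 4: 13/2 = 13/2. Minimum is 26/5 at row 3 (w3 leaves); pivot element 5.
Pivot on row 3; the Z-row RHS becomes 0 − (-9)·(26/5) = 234/5.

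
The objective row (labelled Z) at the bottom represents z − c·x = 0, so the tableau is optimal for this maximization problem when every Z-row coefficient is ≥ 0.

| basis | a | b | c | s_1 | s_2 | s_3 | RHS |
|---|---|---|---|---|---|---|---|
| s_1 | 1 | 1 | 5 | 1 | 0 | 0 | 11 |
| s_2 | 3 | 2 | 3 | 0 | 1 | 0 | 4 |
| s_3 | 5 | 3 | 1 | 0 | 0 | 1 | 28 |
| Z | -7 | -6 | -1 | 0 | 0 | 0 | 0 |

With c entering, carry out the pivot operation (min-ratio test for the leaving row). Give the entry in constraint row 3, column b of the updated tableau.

Ratio test on column c — row 1: 11/5 = 11/5; row 2: 4/3 = 4/3; row 3: 28/1 = 28. Minimum is 4/3 at row 2 (s_2 leaves); pivot element 3.
Divide row 2 by 3; eliminate column c from the other rows.
Row 3 update in column b: 3 − 1·(2/3) = 7/3.

7/3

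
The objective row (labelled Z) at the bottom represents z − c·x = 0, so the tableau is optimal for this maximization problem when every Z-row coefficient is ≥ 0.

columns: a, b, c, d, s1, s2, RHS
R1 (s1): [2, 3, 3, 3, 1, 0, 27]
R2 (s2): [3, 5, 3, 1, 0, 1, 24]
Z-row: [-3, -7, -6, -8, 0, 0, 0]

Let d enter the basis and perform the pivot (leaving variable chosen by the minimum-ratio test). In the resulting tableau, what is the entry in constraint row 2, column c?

Ratio test on column d — row 1: 27/3 = 9; row 2: 24/1 = 24. Minimum is 9 at row 1 (s1 leaves); pivot element 3.
Divide row 1 by 3; eliminate column d from the other rows.
Row 2 update in column c: 3 − 1·1 = 2.

2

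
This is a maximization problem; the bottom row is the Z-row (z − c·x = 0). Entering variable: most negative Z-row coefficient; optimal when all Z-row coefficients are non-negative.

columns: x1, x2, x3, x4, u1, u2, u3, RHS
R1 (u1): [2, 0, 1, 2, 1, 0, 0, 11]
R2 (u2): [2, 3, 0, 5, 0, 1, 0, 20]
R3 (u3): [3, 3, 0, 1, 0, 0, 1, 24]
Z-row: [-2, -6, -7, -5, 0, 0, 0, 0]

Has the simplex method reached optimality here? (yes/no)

no

The Z-row has a negative entry -7 in column x3, so it is not optimal.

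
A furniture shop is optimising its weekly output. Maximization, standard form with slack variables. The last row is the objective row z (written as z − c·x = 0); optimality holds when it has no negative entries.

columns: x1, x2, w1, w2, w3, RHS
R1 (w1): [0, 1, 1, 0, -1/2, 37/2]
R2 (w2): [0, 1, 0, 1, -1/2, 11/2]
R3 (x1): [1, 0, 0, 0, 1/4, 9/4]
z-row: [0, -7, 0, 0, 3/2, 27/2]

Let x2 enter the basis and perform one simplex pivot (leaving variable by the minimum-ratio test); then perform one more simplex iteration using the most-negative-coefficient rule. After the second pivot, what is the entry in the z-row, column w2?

7

Ratio test on column x2 — row 1: (37/2)/1 = 37/2; row 2: (11/2)/1 = 11/2; row 3: entry 0 ≤ 0. Minimum is 11/2 at row 2 (w2 leaves); pivot element 1.
Divide row 2 by 1; eliminate column x2 from the other rows.
Second iteration: most negative z-row entry is -2 in column w3, so w3 enters.
Ratio test on column w3 — row 1: entry 0 ≤ 0; row 2: entry -1/2 ≤ 0; row 3: (9/4)/(1/4) = 9. Minimum is 9 at row 3 (x1 leaves); pivot element 1/4.
Divide row 3 by 1/4; eliminate column w3 from the other rows.
After both pivots, the entry at the z-row, column w2 is 7.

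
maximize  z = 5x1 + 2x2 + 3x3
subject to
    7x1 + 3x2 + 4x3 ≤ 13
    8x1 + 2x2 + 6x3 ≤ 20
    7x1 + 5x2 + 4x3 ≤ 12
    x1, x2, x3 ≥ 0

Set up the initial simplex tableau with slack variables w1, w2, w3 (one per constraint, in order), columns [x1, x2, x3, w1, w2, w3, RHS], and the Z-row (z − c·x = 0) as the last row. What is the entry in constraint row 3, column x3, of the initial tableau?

4

Constraint 3 has coefficient 4 on x3.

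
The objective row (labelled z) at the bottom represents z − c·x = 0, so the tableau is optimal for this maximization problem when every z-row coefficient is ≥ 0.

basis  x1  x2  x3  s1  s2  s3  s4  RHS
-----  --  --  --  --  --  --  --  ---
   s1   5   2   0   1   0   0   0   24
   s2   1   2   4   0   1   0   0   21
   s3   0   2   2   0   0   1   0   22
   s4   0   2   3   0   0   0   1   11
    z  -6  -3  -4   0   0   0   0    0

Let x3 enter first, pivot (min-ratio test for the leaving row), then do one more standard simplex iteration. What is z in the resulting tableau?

652/15

Ratio test on column x3 — row 1: entry 0 ≤ 0; row 2: 21/4 = 21/4; row 3: 22/2 = 11; row 4: 11/3 = 11/3. Minimum is 11/3 at row 4 (s4 leaves); pivot element 3.
Pivot on row 4; the z-row RHS becomes 0 − (-4)·(11/3) = 44/3.
Next entering variable (most negative z-row entry -6): x1.
Ratio test on column x1 — row 1: 24/5 = 24/5; row 2: (19/3)/1 = 19/3; row 3: entry 0 ≤ 0; row 4: entry 0 ≤ 0. Minimum is 24/5 at row 1 (s1 leaves); pivot element 5.
After the second pivot the z-row RHS is 44/3 − (-6)·(24/5) = 652/15.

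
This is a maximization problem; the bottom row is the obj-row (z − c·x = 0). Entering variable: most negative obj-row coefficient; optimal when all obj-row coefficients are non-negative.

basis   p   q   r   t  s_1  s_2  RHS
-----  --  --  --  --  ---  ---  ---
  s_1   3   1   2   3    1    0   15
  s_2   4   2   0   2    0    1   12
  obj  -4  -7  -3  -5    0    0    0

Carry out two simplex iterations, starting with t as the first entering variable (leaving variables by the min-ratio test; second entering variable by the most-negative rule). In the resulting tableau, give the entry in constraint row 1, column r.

Ratio test on column t — row 1: 15/3 = 5; row 2: 12/2 = 6. Minimum is 5 at row 1 (s_1 leaves); pivot element 3.
Divide row 1 by 3; eliminate column t from the other rows.
Second iteration: most negative obj-row entry is -16/3 in column q, so q enters.
Ratio test on column q — row 1: 5/(1/3) = 15; row 2: 2/(4/3) = 3/2. Minimum is 3/2 at row 2 (s_2 leaves); pivot element 4/3.
Divide row 2 by 4/3; eliminate column q from the other rows.
After both pivots, the entry at constraint row 1, column r is 1.

1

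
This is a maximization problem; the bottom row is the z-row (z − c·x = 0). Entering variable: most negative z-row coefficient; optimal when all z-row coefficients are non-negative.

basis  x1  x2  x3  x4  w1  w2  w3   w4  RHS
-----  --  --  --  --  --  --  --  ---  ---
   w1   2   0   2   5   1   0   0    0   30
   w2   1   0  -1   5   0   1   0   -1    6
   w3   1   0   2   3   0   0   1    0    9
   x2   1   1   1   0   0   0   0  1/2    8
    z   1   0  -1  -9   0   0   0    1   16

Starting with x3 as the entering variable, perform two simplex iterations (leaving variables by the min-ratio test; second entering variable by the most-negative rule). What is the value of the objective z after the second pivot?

424/13

Ratio test on column x3 — row 1: 30/2 = 15; row 2: entry -1 ≤ 0; row 3: 9/2 = 9/2; row 4: 8/1 = 8. Minimum is 9/2 at row 3 (w3 leaves); pivot element 2.
Pivot on row 3; the z-row RHS becomes 16 − (-1)·(9/2) = 41/2.
Next entering variable (most negative z-row entry -15/2): x4.
Ratio test on column x4 — row 1: 21/2 = 21/2; row 2: (21/2)/(13/2) = 21/13; row 3: (9/2)/(3/2) = 3; row 4: entry -3/2 ≤ 0. Minimum is 21/13 at row 2 (w2 leaves); pivot element 13/2.
After the second pivot the z-row RHS is 41/2 − (-15/2)·(21/13) = 424/13.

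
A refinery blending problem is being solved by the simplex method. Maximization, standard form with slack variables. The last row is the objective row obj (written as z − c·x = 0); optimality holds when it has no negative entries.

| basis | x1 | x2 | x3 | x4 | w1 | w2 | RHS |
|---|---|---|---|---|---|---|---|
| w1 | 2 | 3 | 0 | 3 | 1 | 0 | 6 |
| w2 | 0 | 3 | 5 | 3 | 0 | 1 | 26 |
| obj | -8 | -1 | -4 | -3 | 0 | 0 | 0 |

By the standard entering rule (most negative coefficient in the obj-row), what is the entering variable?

Negative obj-row entries: x1: -8, x2: -1, x3: -4, x4: -3.
The most negative is -8 in column x1, so x1 enters.

x1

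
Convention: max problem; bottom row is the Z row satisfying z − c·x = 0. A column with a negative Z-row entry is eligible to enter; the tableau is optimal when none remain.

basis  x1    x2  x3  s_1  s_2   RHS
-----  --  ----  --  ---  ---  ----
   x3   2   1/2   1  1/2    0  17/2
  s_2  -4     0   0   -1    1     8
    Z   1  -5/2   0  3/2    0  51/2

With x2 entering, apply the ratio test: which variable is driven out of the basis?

Column x2 entries and ratios — x3: (17/2)/(1/2) = 17; s_2: 0 ≤ 0, skip.
Smallest ratio is 17 in the row of x3, so x3 leaves.

x3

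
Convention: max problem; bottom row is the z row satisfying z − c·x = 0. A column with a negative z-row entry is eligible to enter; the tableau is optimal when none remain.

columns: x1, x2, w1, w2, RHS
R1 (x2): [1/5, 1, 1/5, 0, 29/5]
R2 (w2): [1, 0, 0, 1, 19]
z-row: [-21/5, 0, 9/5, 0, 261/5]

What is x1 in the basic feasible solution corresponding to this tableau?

x1 is not in the basis, so in the current basic feasible solution x1 = 0.

0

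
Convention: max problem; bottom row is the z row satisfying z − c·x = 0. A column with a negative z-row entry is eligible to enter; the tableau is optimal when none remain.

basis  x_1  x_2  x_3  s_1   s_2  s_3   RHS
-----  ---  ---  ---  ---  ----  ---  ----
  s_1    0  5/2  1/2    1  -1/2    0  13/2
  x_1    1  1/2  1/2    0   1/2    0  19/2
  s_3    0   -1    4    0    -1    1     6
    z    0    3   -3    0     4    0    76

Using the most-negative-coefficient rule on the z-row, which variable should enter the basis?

x_3

Negative z-row entries: x_3: -3.
The most negative is -3 in column x_3, so x_3 enters.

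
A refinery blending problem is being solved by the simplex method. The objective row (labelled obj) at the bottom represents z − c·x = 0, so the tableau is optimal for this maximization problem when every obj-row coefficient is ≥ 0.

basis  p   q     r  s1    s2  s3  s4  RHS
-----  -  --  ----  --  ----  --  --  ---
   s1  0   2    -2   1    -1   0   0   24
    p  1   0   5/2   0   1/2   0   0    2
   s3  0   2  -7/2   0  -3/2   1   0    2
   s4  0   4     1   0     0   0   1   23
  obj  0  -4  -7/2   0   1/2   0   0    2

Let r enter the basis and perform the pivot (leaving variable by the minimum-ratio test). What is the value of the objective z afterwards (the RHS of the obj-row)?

24/5

Ratio test on column r — row 1: entry -2 ≤ 0; row 2: 2/(5/2) = 4/5; row 3: entry -7/2 ≤ 0; row 4: 23/1 = 23. Minimum is 4/5 at row 2 (p leaves); pivot element 5/2.
Pivot on row 2; the obj-row RHS becomes 2 − (-7/2)·(4/5) = 24/5.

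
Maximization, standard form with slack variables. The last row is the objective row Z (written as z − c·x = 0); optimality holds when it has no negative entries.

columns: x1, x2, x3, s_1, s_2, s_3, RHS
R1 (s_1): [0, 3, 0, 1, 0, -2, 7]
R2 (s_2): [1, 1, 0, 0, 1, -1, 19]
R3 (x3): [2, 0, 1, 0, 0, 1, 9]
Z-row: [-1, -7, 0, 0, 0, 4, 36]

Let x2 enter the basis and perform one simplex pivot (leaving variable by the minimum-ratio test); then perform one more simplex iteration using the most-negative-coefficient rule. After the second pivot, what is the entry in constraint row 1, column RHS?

Ratio test on column x2 — row 1: 7/3 = 7/3; row 2: 19/1 = 19; row 3: entry 0 ≤ 0. Minimum is 7/3 at row 1 (s_1 leaves); pivot element 3.
Divide row 1 by 3; eliminate column x2 from the other rows.
Second iteration: most negative Z-row entry is -1 in column x1, so x1 enters.
Ratio test on column x1 — row 1: entry 0 ≤ 0; row 2: (50/3)/1 = 50/3; row 3: 9/2 = 9/2. Minimum is 9/2 at row 3 (x3 leaves); pivot element 2.
Divide row 3 by 2; eliminate column x1 from the other rows.
After both pivots, the entry at constraint row 1, column RHS is 7/3.

7/3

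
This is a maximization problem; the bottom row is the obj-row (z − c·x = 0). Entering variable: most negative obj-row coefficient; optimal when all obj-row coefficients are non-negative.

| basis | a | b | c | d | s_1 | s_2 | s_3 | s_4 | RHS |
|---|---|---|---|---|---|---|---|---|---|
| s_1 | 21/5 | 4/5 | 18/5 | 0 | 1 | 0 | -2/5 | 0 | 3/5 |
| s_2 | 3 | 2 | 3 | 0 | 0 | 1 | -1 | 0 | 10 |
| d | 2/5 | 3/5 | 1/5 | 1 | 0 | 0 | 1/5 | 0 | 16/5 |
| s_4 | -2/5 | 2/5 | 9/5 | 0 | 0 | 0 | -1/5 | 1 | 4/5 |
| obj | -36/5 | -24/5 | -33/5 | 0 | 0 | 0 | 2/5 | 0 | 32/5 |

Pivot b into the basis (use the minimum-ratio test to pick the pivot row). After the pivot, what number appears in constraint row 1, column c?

Ratio test on column b — row 1: (3/5)/(4/5) = 3/4; row 2: 10/2 = 5; row 3: (16/5)/(3/5) = 16/3; row 4: (4/5)/(2/5) = 2. Minimum is 3/4 at row 1 (s_1 leaves); pivot element 4/5.
Divide row 1 by 4/5; eliminate column b from the other rows.
In the new row 1, the c entry is the old entry divided by the pivot: (18/5)/(4/5) = 9/2.

9/2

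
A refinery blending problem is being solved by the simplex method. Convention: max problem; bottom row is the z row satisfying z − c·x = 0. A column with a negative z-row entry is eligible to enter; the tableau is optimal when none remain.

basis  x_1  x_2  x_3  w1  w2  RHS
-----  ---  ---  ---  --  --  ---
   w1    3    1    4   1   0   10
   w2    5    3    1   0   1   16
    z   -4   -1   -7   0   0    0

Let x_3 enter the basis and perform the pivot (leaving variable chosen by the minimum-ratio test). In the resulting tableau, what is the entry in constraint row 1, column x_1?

Ratio test on column x_3 — row 1: 10/4 = 5/2; row 2: 16/1 = 16. Minimum is 5/2 at row 1 (w1 leaves); pivot element 4.
Divide row 1 by 4; eliminate column x_3 from the other rows.
In the new row 1, the x_1 entry is the old entry divided by the pivot: 3/4 = 3/4.

3/4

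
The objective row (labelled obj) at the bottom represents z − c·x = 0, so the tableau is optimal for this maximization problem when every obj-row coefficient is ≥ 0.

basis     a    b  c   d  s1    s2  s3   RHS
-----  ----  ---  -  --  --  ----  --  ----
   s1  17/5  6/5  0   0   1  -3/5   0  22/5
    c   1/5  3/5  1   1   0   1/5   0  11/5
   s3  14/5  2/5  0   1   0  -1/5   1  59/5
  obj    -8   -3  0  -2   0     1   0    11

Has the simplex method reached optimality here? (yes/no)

no

The obj-row has a negative entry -8 in column a, so it is not optimal.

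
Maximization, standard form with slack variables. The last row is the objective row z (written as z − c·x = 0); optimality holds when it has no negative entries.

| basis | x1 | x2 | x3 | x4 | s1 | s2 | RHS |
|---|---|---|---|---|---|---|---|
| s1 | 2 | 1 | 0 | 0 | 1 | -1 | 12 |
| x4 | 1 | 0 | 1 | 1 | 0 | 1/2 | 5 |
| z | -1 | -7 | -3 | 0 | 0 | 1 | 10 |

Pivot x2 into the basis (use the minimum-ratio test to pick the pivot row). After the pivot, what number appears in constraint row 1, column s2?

Ratio test on column x2 — row 1: 12/1 = 12; row 2: entry 0 ≤ 0. Minimum is 12 at row 1 (s1 leaves); pivot element 1.
Divide row 1 by 1; eliminate column x2 from the other rows.
In the new row 1, the s2 entry is the old entry divided by the pivot: (-1)/1 = -1.

-1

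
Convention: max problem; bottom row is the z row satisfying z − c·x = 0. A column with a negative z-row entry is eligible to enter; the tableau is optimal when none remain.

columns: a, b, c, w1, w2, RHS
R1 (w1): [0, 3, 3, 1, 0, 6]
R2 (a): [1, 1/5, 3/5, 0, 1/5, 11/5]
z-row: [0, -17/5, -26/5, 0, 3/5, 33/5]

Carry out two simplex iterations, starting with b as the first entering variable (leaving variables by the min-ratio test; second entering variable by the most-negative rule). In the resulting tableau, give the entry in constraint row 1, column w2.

0

Ratio test on column b — row 1: 6/3 = 2; row 2: (11/5)/(1/5) = 11. Minimum is 2 at row 1 (w1 leaves); pivot element 3.
Divide row 1 by 3; eliminate column b from the other rows.
Second iteration: most negative z-row entry is -9/5 in column c, so c enters.
Ratio test on column c — row 1: 2/1 = 2; row 2: (9/5)/(2/5) = 9/2. Minimum is 2 at row 1 (b leaves); pivot element 1.
Divide row 1 by 1; eliminate column c from the other rows.
After both pivots, the entry at constraint row 1, column w2 is 0.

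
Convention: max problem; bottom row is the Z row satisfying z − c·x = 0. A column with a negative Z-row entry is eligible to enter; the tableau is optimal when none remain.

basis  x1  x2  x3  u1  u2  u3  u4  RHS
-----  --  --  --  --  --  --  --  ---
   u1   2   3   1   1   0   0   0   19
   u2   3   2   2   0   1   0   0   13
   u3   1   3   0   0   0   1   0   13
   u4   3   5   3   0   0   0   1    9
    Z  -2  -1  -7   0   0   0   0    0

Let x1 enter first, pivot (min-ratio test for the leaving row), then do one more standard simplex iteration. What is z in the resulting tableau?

Ratio test on column x1 — row 1: 19/2 = 19/2; row 2: 13/3 = 13/3; row 3: 13/1 = 13; row 4: 9/3 = 3. Minimum is 3 at row 4 (u4 leaves); pivot element 3.
Pivot on row 4; the Z-row RHS becomes 0 − (-2)·3 = 6.
Next entering variable (most negative Z-row entry -5): x3.
Ratio test on column x3 — row 1: entry -1 ≤ 0; row 2: entry -1 ≤ 0; row 3: entry -1 ≤ 0; row 4: 3/1 = 3. Minimum is 3 at row 4 (x1 leaves); pivot element 1.
After the second pivot the Z-row RHS is 6 − (-5)·3 = 21.

21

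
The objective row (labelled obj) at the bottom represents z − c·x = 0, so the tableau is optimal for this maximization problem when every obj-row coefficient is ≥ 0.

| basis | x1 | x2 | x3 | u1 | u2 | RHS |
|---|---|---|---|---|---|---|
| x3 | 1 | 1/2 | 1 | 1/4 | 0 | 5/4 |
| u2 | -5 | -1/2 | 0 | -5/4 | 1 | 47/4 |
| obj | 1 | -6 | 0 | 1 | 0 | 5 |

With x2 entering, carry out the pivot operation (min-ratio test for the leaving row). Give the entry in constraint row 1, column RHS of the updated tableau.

Ratio test on column x2 — row 1: (5/4)/(1/2) = 5/2; row 2: entry -1/2 ≤ 0. Minimum is 5/2 at row 1 (x3 leaves); pivot element 1/2.
Divide row 1 by 1/2; eliminate column x2 from the other rows.
In the new row 1, the RHS entry is the old entry divided by the pivot: (5/4)/(1/2) = 5/2.

5/2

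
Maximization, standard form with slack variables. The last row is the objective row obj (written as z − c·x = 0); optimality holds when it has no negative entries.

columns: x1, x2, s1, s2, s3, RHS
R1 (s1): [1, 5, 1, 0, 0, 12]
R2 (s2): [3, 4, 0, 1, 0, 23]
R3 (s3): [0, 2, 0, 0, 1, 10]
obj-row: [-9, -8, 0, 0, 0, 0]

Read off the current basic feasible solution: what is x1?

0

x1 is not in the basis, so in the current basic feasible solution x1 = 0.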